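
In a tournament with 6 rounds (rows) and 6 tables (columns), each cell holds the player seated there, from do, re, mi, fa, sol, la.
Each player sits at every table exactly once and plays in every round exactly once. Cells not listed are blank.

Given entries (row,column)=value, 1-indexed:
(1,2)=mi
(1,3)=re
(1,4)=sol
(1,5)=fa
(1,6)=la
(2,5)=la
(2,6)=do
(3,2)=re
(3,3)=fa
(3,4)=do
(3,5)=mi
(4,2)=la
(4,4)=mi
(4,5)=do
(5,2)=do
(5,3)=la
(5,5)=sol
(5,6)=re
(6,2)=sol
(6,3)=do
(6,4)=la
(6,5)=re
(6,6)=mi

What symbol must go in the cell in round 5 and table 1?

Round 1, table 1: round 1 has {re, mi, fa, sol, la} and table 1 has {}, leaving only do.
Round 2, table 2: round 2 has {do, la} and table 2 has {do, re, mi, sol, la}, leaving only fa.
Round 2, table 4: round 2 has {do, fa, la} and table 4 has {do, mi, sol, la}, leaving only re.
Round 3, table 6: round 3 has {do, re, mi, fa} and table 6 has {do, re, mi, la}, leaving only sol.
Round 3, table 1: round 3 has {do, re, mi, fa, sol} and table 1 has {do}, leaving only la.
Round 4, table 3: round 4 has {do, mi, la} and table 3 has {do, re, fa, la}, leaving only sol.
Round 2, table 3: round 2 has {do, re, fa, la} and table 3 has {do, re, fa, sol, la}, leaving only mi.
Round 2, table 1: round 2 has {do, re, mi, fa, la} and table 1 has {do, la}, leaving only sol.
Round 4, table 6: round 4 has {do, mi, sol, la} and table 6 has {do, re, mi, sol, la}, leaving only fa.
Round 4, table 1: round 4 has {do, mi, fa, sol, la} and table 1 has {do, sol, la}, leaving only re.
Round 5, table 4: round 5 has {do, re, sol, la} and table 4 has {do, re, mi, sol, la}, leaving only fa.
Round 5 already has {do, re, fa, sol, la} and table 1 already has {do, re, sol, la}, so round 5, table 1 must be mi.

mi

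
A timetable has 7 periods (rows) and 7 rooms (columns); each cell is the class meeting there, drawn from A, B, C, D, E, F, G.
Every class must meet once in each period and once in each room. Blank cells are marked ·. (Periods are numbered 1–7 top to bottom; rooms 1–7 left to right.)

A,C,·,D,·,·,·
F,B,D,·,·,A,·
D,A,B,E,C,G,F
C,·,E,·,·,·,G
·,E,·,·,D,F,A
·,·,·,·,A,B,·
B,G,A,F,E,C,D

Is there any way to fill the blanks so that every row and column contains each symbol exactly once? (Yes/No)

Yes

No period or room among the givens repeats a symbol, and propagating forced cells runs into no contradiction.
One valid completion exists (for instance, A C G D F E B / F B D C G A E / D A B E C G F / C F E A B D G / G E C B D F A / E D F G A B C / B G A F E C D).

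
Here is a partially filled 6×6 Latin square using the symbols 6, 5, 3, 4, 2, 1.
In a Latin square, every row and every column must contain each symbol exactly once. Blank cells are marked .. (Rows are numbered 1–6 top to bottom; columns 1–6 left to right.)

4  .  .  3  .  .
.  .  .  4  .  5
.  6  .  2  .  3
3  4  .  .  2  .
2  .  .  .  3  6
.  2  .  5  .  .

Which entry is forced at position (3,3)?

1

Row 4, column 6: row 4 has {3, 4, 2} and column 6 has {6, 5, 3}, leaving only 1.
Row 1, column 6: row 1 has {3, 4} and column 6 has {6, 5, 3, 1}, leaving only 2.
Row 4, column 4: row 4 has {3, 4, 2, 1} and column 4 has {5, 3, 4, 2}, leaving only 6.
Row 4, column 3: row 4 has {6, 3, 4, 2, 1} and column 3 has {}, leaving only 5.
Row 5, column 4: row 5 has {6, 3, 2} and column 4 has {6, 5, 3, 4, 2}, leaving only 1.
Row 5, column 2: row 5 has {6, 3, 2, 1} and column 2 has {6, 4, 2}, leaving only 5.
Row 1, column 2: row 1 has {3, 4, 2} and column 2 has {6, 5, 4, 2}, leaving only 1.
Row 1, column 3: row 1 has {3, 4, 2, 1} and column 3 has {5}, leaving only 6.
Row 1, column 5: row 1 has {6, 3, 4, 2, 1} and column 5 has {3, 2}, leaving only 5.
Row 2, column 2: row 2 has {5, 4} and column 2 has {6, 5, 4, 2, 1}, leaving only 3.
Row 5, column 3: row 5 has {6, 5, 3, 2, 1} and column 3 has {6, 5}, leaving only 4.
Row 3 already has {6, 3, 2} and column 3 already has {6, 5, 4}, so row 3, column 3 must be 1.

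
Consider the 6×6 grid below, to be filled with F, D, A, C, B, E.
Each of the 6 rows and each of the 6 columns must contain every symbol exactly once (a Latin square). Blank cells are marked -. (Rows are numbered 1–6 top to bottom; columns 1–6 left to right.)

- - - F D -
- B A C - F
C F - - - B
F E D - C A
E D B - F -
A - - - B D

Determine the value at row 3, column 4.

Row 1, column 1: row 1 has {F, D} and column 1 has {F, A, C, E}, leaving only B.
Row 2, column 1: row 2 has {F, A, C, B} and column 1 has {F, A, C, B, E}, leaving only D.
Row 2, column 5: row 2 has {F, D, A, C, B} and column 5 has {F, D, C, B}, leaving only E.
Row 3, column 3: row 3 has {F, C, B} and column 3 has {D, A, B}, leaving only E.
Row 1, column 3: row 1 has {F, D, B} and column 3 has {D, A, B, E}, leaving only C.
Row 1, column 2: row 1 has {F, D, C, B} and column 2 has {F, D, B, E}, leaving only A.
Row 1, column 6: row 1 has {F, D, A, C, B} and column 6 has {F, D, A, B}, leaving only E.
Row 3, column 5: row 3 has {F, C, B, E} and column 5 has {F, D, C, B, E}, leaving only A.
Row 3 already has {F, A, C, B, E} and column 4 already has {F, C}, so row 3, column 4 must be D.

D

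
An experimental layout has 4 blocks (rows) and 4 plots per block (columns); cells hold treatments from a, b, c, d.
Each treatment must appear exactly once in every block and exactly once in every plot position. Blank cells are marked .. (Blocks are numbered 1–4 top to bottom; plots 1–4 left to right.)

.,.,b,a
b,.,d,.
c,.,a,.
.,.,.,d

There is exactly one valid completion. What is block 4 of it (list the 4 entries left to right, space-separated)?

a b c d

Block 4, plot 1: block 4 has {d} and plot 1 has {b, c}, leaving only a.
Block 4, plot 3: block 4 has {a, d} and plot 3 has {a, b, d}, leaving only c.
Block 4, plot 2: block 4 has {a, c, d} and plot 2 has {}, leaving only b.
So block 4 reads: a b c d.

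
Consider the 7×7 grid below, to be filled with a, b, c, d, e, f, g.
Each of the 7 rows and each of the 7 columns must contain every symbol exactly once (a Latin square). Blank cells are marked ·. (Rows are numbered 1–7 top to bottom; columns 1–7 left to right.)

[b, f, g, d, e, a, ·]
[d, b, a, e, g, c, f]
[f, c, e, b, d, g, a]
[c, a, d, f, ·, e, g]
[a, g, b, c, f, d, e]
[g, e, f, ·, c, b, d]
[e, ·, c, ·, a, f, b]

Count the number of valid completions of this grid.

Row 1, column 7: eliminating its row and column leaves {c}.
Row 4, column 5: eliminating its row and column leaves {b}.
Row 6, column 4: eliminating its row and column leaves {a}.
Row 7, column 2: eliminating its row and column leaves {d}.
Row 7, column 4: eliminating its row and column leaves {g}.
Only one assignment across all blanks avoids any row or column repeat, giving 1 completion.

1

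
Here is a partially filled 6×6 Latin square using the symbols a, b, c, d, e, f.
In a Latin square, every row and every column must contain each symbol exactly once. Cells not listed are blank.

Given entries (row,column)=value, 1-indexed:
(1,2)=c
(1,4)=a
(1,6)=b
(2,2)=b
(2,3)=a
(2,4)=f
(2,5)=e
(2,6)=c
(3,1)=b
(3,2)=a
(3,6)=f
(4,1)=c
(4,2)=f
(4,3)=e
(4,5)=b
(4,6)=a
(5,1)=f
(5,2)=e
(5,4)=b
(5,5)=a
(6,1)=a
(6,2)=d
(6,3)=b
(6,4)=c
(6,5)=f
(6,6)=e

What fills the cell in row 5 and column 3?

c

Row 1, column 5: row 1 has {a, b, c} and column 5 has {a, b, e, f}, leaving only d.
Row 1, column 1: row 1 has {a, b, c, d} and column 1 has {a, b, c, f}, leaving only e.
Row 1, column 3: row 1 has {a, b, c, d, e} and column 3 has {a, b, e}, leaving only f.
Row 2, column 1: row 2 has {a, b, c, e, f} and column 1 has {a, b, c, e, f}, leaving only d.
Row 3, column 5: row 3 has {a, b, f} and column 5 has {a, b, d, e, f}, leaving only c.
Row 3, column 3: row 3 has {a, b, c, f} and column 3 has {a, b, e, f}, leaving only d.
Row 5 already has {a, b, e, f} and column 3 already has {a, b, d, e, f}, so row 5, column 3 must be c.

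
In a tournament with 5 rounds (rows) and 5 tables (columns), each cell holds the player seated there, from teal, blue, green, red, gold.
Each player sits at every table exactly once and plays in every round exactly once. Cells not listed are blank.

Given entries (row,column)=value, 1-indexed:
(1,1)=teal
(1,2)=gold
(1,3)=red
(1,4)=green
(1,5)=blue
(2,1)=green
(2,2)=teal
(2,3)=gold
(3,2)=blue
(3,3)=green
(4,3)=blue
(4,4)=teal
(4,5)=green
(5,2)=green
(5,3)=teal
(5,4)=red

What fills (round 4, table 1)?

gold

Round 2, table 4: round 2 has {teal, green, gold} and table 4 has {teal, green, red}, leaving only blue.
Round 2, table 5: round 2 has {teal, blue, green, gold} and table 5 has {blue, green}, leaving only red.
Round 3, table 4: round 3 has {blue, green} and table 4 has {teal, blue, green, red}, leaving only gold.
Round 3, table 1: round 3 has {blue, green, gold} and table 1 has {teal, green}, leaving only red.
Round 4 already has {teal, blue, green} and table 1 already has {teal, green, red}, so round 4, table 1 must be gold.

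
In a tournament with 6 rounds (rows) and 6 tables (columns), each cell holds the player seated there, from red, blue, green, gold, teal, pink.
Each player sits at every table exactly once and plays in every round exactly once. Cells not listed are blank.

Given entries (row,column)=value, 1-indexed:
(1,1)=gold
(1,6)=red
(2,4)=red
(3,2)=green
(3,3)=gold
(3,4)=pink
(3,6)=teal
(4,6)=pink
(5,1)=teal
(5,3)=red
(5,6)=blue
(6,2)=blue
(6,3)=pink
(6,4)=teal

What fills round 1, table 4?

Round 1, table 4 is narrowed to {blue, green}.
If it were green, then round 4, table 3 would be left with no valid symbol.
So round 1, table 4 must be blue.

blue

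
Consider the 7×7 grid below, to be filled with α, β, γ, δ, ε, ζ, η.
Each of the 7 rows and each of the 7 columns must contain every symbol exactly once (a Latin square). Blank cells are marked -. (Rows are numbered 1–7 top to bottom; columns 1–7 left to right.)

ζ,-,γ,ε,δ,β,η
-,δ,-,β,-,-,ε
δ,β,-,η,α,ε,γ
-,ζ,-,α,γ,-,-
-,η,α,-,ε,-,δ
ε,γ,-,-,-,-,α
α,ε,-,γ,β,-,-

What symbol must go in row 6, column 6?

ζ

Row 1, column 2: row 1 has {β, γ, δ, ε, ζ, η} and column 2 has {β, γ, δ, ε, ζ, η}, leaving only α.
Row 3, column 3: row 3 has {α, β, γ, δ, ε, η} and column 3 has {α, γ}, leaving only ζ.
Row 2, column 3: row 2 has {β, δ, ε} and column 3 has {α, γ, ζ}, leaving only η.
Row 2, column 1: row 2 has {β, δ, ε, η} and column 1 has {α, δ, ε, ζ}, leaving only γ.
Row 2, column 5: row 2 has {β, γ, δ, ε, η} and column 5 has {α, β, γ, δ, ε}, leaving only ζ.
Row 2, column 6: row 2 has {β, γ, δ, ε, ζ, η} and column 6 has {β, ε}, leaving only α.
Row 4, column 7: row 4 has {α, γ, ζ} and column 7 has {α, γ, δ, ε, η}, leaving only β.
Row 4, column 1: row 4 has {α, β, γ, ζ} and column 1 has {α, γ, δ, ε, ζ}, leaving only η.
Row 4, column 6: row 4 has {α, β, γ, ζ, η} and column 6 has {α, β, ε}, leaving only δ.
Row 4, column 3: row 4 has {α, β, γ, δ, ζ, η} and column 3 has {α, γ, ζ, η}, leaving only ε.
Row 5, column 1: row 5 has {α, δ, ε, η} and column 1 has {α, γ, δ, ε, ζ, η}, leaving only β.
Row 5, column 4: row 5 has {α, β, δ, ε, η} and column 4 has {α, β, γ, ε, η}, leaving only ζ.
Row 5, column 6: row 5 has {α, β, δ, ε, ζ, η} and column 6 has {α, β, δ, ε}, leaving only γ.
Row 6, column 4: row 6 has {α, γ, ε} and column 4 has {α, β, γ, ε, ζ, η}, leaving only δ.
Row 6, column 3: row 6 has {α, γ, δ, ε} and column 3 has {α, γ, ε, ζ, η}, leaving only β.
Row 6, column 5: row 6 has {α, β, γ, δ, ε} and column 5 has {α, β, γ, δ, ε, ζ}, leaving only η.
Row 6 already has {α, β, γ, δ, ε, η} and column 6 already has {α, β, γ, δ, ε}, so row 6, column 6 must be ζ.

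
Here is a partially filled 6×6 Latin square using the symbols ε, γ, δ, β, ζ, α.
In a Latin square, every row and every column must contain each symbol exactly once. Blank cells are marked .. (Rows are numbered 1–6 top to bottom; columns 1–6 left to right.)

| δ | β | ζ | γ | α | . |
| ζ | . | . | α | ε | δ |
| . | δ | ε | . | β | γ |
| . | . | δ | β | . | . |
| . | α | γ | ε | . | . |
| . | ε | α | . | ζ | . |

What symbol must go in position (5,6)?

Row 1, column 6: row 1 has {γ, δ, β, ζ, α} and column 6 has {γ, δ}, leaving only ε.
Row 2, column 2: row 2 has {ε, δ, ζ, α} and column 2 has {ε, δ, β, α}, leaving only γ.
Row 2, column 3: row 2 has {ε, γ, δ, ζ, α} and column 3 has {ε, γ, δ, ζ, α}, leaving only β.
Row 3, column 1: row 3 has {ε, γ, δ, β} and column 1 has {δ, ζ}, leaving only α.
Row 3, column 4: row 3 has {ε, γ, δ, β, α} and column 4 has {ε, γ, β, α}, leaving only ζ.
Row 4, column 2: row 4 has {δ, β} and column 2 has {ε, γ, δ, β, α}, leaving only ζ.
Row 4, column 5: row 4 has {δ, β, ζ} and column 5 has {ε, β, ζ, α}, leaving only γ.
Row 4, column 1: row 4 has {γ, δ, β, ζ} and column 1 has {δ, ζ, α}, leaving only ε.
Row 4, column 6: row 4 has {ε, γ, δ, β, ζ} and column 6 has {ε, γ, δ}, leaving only α.
Row 5, column 1: row 5 has {ε, γ, α} and column 1 has {ε, δ, ζ, α}, leaving only β.
Row 5 already has {ε, γ, β, α} and column 6 already has {ε, γ, δ, α}, so row 5, column 6 must be ζ.

ζ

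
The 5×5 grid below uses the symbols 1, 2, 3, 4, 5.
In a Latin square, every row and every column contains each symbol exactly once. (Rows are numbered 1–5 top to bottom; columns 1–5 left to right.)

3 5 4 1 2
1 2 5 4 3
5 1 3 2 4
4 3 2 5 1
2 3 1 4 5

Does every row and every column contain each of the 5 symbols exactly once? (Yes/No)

No

Every row is a permutation, but column 4 contains 4 twice (at rows 2 and 5).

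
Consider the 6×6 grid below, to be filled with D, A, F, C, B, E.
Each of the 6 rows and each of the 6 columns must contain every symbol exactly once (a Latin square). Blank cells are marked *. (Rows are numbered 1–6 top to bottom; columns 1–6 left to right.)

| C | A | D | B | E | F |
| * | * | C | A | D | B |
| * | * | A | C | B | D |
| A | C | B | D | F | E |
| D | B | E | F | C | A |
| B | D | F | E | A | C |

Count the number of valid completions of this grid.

2

Row 2, column 1: eliminating its row and column leaves {F, E}.
Row 2, column 2: eliminating its row and column leaves {F, E}.
Row 3, column 1: eliminating its row and column leaves {F, E}.
Row 3, column 2: eliminating its row and column leaves {F, E}.
Enumerating the assignments across these blanks that avoid any row or column repeat gives 2 completions.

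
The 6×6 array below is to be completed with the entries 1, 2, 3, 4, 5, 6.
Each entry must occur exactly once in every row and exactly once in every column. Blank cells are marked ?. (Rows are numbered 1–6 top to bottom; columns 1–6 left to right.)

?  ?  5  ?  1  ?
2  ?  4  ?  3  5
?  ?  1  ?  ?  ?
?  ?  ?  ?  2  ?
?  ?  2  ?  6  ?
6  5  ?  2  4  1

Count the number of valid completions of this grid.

24

Row 1, column 1: eliminating its row and column leaves {3, 4}.
Row 1, column 2: eliminating its row and column leaves {2, 3, 4, 6}.
Row 1, column 4: eliminating its row and column leaves {3, 4, 6}.
Row 1, column 6: eliminating its row and column leaves {2, 3, 4, 6}.
Row 2, column 2: eliminating its row and column leaves {1, 6}.
Row 2, column 4: eliminating its row and column leaves {1, 6}.
Row 3, column 1: eliminating its row and column leaves {3, 4, 5}.
Row 3, column 2: eliminating its row and column leaves {2, 3, 4, 6}.
Row 3, column 4: eliminating its row and column leaves {3, 4, 5, 6}.
Row 3, column 5: eliminating its row and column leaves {5}.
Row 3, column 6: eliminating its row and column leaves {2, 3, 4, 6}.
Row 4, column 1: eliminating its row and column leaves {1, 3, 4, 5}.
Row 4, column 2: eliminating its row and column leaves {1, 3, 4, 6}.
Row 4, column 3: eliminating its row and column leaves {3, 6}.
Row 4, column 4: eliminating its row and column leaves {1, 3, 4, 5, 6}.
Row 4, column 6: eliminating its row and column leaves {3, 4, 6}.
Row 5, column 1: eliminating its row and column leaves {1, 3, 4, 5}.
Row 5, column 2: eliminating its row and column leaves {1, 3, 4}.
Row 5, column 4: eliminating its row and column leaves {1, 3, 4, 5}.
Row 5, column 6: eliminating its row and column leaves {3, 4}.
Row 6, column 3: eliminating its row and column leaves {3}.
Enumerating the assignments across these blanks that avoid any row or column repeat gives 24 completions.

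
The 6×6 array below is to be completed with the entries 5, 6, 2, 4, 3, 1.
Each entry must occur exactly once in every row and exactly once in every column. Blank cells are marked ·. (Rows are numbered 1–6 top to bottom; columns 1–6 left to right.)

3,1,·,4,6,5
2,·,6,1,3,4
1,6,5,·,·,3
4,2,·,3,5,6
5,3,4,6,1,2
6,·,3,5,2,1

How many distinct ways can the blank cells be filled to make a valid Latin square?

1

Row 1, column 3: eliminating its row and column leaves {2}.
Row 2, column 2: eliminating its row and column leaves {5}.
Row 3, column 4: eliminating its row and column leaves {2}.
Row 3, column 5: eliminating its row and column leaves {4}.
Row 4, column 3: eliminating its row and column leaves {1}.
Row 6, column 2: eliminating its row and column leaves {4}.
Only one assignment across all blanks avoids any row or column repeat, giving 1 completion.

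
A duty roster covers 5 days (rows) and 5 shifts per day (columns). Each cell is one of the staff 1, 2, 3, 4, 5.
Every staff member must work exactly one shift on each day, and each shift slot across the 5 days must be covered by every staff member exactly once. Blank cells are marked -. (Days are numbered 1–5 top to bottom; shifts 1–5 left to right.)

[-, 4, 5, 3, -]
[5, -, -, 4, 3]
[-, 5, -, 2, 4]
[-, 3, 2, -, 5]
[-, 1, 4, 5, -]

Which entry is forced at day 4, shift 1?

4

Day 2, shift 2: day 2 has {3, 4, 5} and shift 2 has {1, 3, 4, 5}, leaving only 2.
Day 2, shift 3: day 2 has {2, 3, 4, 5} and shift 3 has {2, 4, 5}, leaving only 1.
Day 3, shift 3: day 3 has {2, 4, 5} and shift 3 has {1, 2, 4, 5}, leaving only 3.
Day 3, shift 1: day 3 has {2, 3, 4, 5} and shift 1 has {5}, leaving only 1.
Day 4 already has {2, 3, 5} and shift 1 already has {1, 5}, so day 4, shift 1 must be 4.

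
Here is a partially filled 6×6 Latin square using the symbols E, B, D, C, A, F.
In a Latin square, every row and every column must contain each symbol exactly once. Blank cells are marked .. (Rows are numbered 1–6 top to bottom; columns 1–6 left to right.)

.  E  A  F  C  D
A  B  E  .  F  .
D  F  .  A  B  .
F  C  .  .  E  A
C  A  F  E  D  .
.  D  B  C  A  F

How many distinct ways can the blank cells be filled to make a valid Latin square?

Row 1, column 1: eliminating its row and column leaves {B}.
Row 2, column 4: eliminating its row and column leaves {D}.
Row 2, column 6: eliminating its row and column leaves {C}.
Row 3, column 3: eliminating its row and column leaves {C}.
Row 3, column 6: eliminating its row and column leaves {E, C}.
Row 4, column 3: eliminating its row and column leaves {D}.
Row 4, column 4: eliminating its row and column leaves {B, D}.
Row 5, column 6: eliminating its row and column leaves {B}.
Row 6, column 1: eliminating its row and column leaves {E}.
Only one assignment across all blanks avoids any row or column repeat, giving 1 completion.

1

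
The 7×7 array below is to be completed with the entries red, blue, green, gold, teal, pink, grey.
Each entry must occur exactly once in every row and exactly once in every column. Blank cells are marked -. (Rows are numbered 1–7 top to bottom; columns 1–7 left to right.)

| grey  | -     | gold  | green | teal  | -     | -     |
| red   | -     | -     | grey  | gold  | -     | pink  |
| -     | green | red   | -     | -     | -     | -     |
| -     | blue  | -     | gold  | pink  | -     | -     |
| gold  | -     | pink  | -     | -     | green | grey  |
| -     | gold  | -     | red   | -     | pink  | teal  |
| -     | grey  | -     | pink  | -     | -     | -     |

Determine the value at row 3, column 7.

gold

Row 2, column 2: row 2 has {red, gold, pink, grey} and column 2 has {blue, green, gold, grey}, leaving only teal.
Row 2, column 6: row 2 has {red, gold, teal, pink, grey} and column 6 has {green, pink}, leaving only blue.
Row 1, column 6: row 1 has {green, gold, teal, grey} and column 6 has {blue, green, pink}, leaving only red.
Row 1, column 2: row 1 has {red, green, gold, teal, grey} and column 2 has {blue, green, gold, teal, grey}, leaving only pink.
Row 1, column 7: row 1 has {red, green, gold, teal, pink, grey} and column 7 has {teal, pink, grey}, leaving only blue.
Row 3 already has {red, green} and column 7 already has {blue, teal, pink, grey}, so row 3, column 7 must be gold.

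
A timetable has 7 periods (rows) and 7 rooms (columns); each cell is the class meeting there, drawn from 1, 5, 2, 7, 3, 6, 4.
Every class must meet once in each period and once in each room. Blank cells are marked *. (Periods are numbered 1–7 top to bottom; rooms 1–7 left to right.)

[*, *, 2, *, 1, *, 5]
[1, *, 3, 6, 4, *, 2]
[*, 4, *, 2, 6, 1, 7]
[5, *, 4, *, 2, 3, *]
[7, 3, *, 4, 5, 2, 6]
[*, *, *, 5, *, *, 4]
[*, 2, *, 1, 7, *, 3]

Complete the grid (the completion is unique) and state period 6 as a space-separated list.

2 1 7 5 3 6 4

Period 6, room 5: period 6 has {5, 4} and room 5 has {1, 5, 2, 7, 6, 4}, leaving only 3.
Period 3, room 1: period 3 has {1, 2, 7, 6, 4} and room 1 has {1, 5, 7}, leaving only 3.
Period 3, room 3: period 3 has {1, 2, 7, 3, 6, 4} and room 3 has {2, 3, 4}, leaving only 5.
Period 4, room 4: period 4 has {5, 2, 3, 4} and room 4 has {1, 5, 2, 6, 4}, leaving only 7.
Period 1, room 4: period 1 has {1, 5, 2} and room 4 has {1, 5, 2, 7, 6, 4}, leaving only 3.
Period 4, room 7: period 4 has {5, 2, 7, 3, 4} and room 7 has {5, 2, 7, 3, 6, 4}, leaving only 1.
Period 4, room 2: period 4 has {1, 5, 2, 7, 3, 4} and room 2 has {2, 3, 4}, leaving only 6.
Period 1, room 2: period 1 has {1, 5, 2, 3} and room 2 has {2, 3, 6, 4}, leaving only 7.
Period 6, room 2: period 6 has {5, 3, 4} and room 2 has {2, 7, 3, 6, 4}, leaving only 1.
Period 2, room 2: period 2 has {1, 2, 3, 6, 4} and room 2 has {1, 2, 7, 3, 6, 4}, leaving only 5.
Period 2, room 6: period 2 has {1, 5, 2, 3, 6, 4} and room 6 has {1, 2, 3}, leaving only 7.
Period 6, room 6: period 6 has {1, 5, 3, 4} and room 6 has {1, 2, 7, 3}, leaving only 6.
Period 6, room 1: period 6 has {1, 5, 3, 6, 4} and room 1 has {1, 5, 7, 3}, leaving only 2.
Period 6, room 3: period 6 has {1, 5, 2, 3, 6, 4} and room 3 has {5, 2, 3, 4}, leaving only 7.
So period 6 reads: 2 1 7 5 3 6 4.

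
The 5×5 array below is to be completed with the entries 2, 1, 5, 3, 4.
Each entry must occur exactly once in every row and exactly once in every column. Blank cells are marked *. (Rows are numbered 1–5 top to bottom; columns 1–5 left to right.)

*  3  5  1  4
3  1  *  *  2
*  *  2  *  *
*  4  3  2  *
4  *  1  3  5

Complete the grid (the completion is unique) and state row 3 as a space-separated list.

1 5 2 4 3

Row 3, column 2: row 3 has {2} and column 2 has {1, 3, 4}, leaving only 5.
Row 3, column 1: row 3 has {2, 5} and column 1 has {3, 4}, leaving only 1.
Row 3, column 4: row 3 has {2, 1, 5} and column 4 has {2, 1, 3}, leaving only 4.
Row 3, column 5: row 3 has {2, 1, 5, 4} and column 5 has {2, 5, 4}, leaving only 3.
So row 3 reads: 1 5 2 4 3.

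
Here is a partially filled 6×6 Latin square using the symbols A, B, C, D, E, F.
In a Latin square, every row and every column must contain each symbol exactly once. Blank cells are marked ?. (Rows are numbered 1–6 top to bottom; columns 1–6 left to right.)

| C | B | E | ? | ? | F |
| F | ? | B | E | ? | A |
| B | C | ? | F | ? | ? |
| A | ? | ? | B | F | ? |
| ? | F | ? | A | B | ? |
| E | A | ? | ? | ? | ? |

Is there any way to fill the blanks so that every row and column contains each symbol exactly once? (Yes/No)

No row or column among the givens repeats a symbol, and propagating forced cells runs into no contradiction.
One valid completion exists (for instance, C B E D A F / F D B E C A / B C A F E D / A E D B F C / D F C A B E / E A F C D B).

Yes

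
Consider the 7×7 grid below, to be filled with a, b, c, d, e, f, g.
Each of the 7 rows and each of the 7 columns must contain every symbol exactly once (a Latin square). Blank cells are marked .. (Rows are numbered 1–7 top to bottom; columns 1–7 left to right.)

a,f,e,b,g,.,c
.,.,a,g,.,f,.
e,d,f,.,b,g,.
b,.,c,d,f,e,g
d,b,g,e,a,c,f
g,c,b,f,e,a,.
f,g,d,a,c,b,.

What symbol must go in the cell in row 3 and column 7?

Row 3 already has {b, d, e, f, g} and column 7 already has {c, f, g}, so row 3, column 7 must be a.

a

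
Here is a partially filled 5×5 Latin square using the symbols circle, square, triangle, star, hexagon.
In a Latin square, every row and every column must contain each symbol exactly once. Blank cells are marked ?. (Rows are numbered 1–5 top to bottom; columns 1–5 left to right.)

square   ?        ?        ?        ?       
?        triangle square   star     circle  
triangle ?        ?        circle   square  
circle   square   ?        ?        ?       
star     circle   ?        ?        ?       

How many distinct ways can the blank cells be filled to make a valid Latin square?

Row 1, column 2: eliminating its row and column leaves {star, hexagon}.
Row 1, column 3: eliminating its row and column leaves {circle, triangle, star, hexagon}.
Row 1, column 4: eliminating its row and column leaves {triangle, hexagon}.
Row 1, column 5: eliminating its row and column leaves {triangle, star, hexagon}.
Row 2, column 1: eliminating its row and column leaves {hexagon}.
Row 3, column 2: eliminating its row and column leaves {star, hexagon}.
Row 3, column 3: eliminating its row and column leaves {star, hexagon}.
Row 4, column 3: eliminating its row and column leaves {triangle, star, hexagon}.
Row 4, column 4: eliminating its row and column leaves {triangle, hexagon}.
Row 4, column 5: eliminating its row and column leaves {triangle, star, hexagon}.
Row 5, column 3: eliminating its row and column leaves {triangle, hexagon}.
Row 5, column 4: eliminating its row and column leaves {square, triangle, hexagon}.
Row 5, column 5: eliminating its row and column leaves {triangle, hexagon}.
Enumerating the assignments across these blanks that avoid any row or column repeat gives 3 completions.

3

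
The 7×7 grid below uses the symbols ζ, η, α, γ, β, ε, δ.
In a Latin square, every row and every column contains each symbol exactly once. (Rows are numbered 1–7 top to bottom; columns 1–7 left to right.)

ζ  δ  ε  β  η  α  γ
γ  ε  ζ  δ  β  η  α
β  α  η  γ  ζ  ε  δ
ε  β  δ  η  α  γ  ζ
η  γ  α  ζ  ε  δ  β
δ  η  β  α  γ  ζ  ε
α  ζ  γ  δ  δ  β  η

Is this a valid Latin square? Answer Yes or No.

Row 7 contains δ twice (at columns 4 and 5), so it is not a permutation.

No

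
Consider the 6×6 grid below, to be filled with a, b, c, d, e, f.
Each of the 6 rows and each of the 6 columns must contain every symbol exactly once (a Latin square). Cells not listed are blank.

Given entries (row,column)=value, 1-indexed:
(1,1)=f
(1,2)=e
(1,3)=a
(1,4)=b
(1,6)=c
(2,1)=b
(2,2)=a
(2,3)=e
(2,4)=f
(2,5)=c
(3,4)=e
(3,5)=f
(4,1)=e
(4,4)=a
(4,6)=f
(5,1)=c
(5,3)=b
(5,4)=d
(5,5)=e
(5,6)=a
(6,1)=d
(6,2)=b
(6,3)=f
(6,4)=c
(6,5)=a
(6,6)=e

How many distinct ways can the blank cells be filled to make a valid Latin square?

Row 1, column 5: eliminating its row and column leaves {d}.
Row 2, column 6: eliminating its row and column leaves {d}.
Row 3, column 1: eliminating its row and column leaves {a}.
Row 3, column 2: eliminating its row and column leaves {c, d}.
Row 3, column 3: eliminating its row and column leaves {c, d}.
Row 3, column 6: eliminating its row and column leaves {b, d}.
Row 4, column 2: eliminating its row and column leaves {c, d}.
Row 4, column 3: eliminating its row and column leaves {c, d}.
Row 4, column 5: eliminating its row and column leaves {b, d}.
Row 5, column 2: eliminating its row and column leaves {f}.
Enumerating the assignments across these blanks that avoid any row or column repeat gives 2 completions.

2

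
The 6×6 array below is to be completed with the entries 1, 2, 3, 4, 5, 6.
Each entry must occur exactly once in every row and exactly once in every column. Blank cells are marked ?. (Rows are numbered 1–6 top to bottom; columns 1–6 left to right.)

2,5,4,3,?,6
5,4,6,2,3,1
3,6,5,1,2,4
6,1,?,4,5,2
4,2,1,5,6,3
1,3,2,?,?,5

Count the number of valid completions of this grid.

Row 1, column 5: eliminating its row and column leaves {1}.
Row 4, column 3: eliminating its row and column leaves {3}.
Row 6, column 4: eliminating its row and column leaves {6}.
Row 6, column 5: eliminating its row and column leaves {4}.
Only one assignment across all blanks avoids any row or column repeat, giving 1 completion.

1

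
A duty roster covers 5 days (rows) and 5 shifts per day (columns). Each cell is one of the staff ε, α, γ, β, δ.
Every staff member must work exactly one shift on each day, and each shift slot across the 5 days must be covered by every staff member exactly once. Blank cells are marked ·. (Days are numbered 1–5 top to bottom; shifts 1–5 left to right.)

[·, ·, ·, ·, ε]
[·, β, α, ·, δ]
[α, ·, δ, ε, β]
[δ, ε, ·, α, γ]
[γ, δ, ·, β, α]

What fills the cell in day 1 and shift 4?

δ

Day 1, shift 1: day 1 has {ε} and shift 1 has {α, γ, δ}, leaving only β.
Day 1, shift 3: day 1 has {ε, β} and shift 3 has {α, δ}, leaving only γ.
Day 1 already has {ε, γ, β} and shift 4 already has {ε, α, β}, so day 1, shift 4 must be δ.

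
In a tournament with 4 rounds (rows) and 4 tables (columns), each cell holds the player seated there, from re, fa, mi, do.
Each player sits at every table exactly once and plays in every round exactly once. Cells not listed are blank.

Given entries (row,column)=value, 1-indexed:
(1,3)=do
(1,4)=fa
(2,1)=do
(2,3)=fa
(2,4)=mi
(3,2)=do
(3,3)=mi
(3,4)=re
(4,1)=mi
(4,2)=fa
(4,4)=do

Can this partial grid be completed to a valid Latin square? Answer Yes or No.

No round or table among the givens repeats a symbol, and propagating forced cells runs into no contradiction.
One valid completion exists (for instance, re mi do fa / do re fa mi / fa do mi re / mi fa re do).

Yes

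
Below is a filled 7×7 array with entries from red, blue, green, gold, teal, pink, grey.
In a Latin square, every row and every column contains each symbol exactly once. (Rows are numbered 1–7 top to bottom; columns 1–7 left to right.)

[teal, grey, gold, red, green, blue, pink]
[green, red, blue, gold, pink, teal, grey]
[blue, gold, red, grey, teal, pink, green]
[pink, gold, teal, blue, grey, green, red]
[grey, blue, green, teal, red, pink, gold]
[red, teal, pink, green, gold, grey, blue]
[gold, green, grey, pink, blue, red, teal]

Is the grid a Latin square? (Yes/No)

Every row is a permutation, but column 6 contains pink twice (at rows 3 and 5).

No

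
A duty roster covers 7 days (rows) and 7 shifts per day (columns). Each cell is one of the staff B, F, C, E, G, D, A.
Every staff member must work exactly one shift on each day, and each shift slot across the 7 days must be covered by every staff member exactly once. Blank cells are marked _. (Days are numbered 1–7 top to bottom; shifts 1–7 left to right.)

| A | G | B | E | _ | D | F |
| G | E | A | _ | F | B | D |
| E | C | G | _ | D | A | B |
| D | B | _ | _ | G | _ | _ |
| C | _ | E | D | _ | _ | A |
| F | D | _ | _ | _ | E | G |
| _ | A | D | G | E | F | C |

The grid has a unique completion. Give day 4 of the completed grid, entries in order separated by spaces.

Day 4, shift 6: day 4 has {B, G, D} and shift 6 has {B, F, E, D, A}, leaving only C.
Day 4, shift 3: day 4 has {B, C, G, D} and shift 3 has {B, E, G, D, A}, leaving only F.
Day 4, shift 4: day 4 has {B, F, C, G, D} and shift 4 has {E, G, D}, leaving only A.
Day 4, shift 7: day 4 has {B, F, C, G, D, A} and shift 7 has {B, F, C, G, D, A}, leaving only E.
So day 4 reads: D B F A G C E.

D B F A G C E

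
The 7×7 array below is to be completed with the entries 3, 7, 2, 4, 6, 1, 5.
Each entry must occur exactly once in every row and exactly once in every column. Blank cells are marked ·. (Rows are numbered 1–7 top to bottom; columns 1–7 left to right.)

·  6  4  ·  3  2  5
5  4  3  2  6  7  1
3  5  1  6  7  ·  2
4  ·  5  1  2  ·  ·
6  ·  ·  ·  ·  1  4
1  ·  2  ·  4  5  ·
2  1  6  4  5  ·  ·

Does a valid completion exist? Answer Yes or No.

Row 5, column 5: row 5 together with column 5 already contain {3, 7, 2, 4, 6, 1, 5} — every symbol — so nothing can go there. The grid has no valid completion.

No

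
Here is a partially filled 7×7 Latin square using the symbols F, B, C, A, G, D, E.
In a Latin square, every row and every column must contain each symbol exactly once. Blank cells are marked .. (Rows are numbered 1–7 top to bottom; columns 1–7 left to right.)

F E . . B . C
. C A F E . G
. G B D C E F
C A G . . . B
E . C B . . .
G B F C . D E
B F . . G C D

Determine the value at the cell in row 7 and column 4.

A

Row 1, column 3: row 1 has {F, B, C, E} and column 3 has {F, B, C, A, G}, leaving only D.
Row 2, column 1: row 2 has {F, C, A, G, E} and column 1 has {F, B, C, G, E}, leaving only D.
Row 2, column 6: row 2 has {F, C, A, G, D, E} and column 6 has {C, D, E}, leaving only B.
Row 3, column 1: row 3 has {F, B, C, G, D, E} and column 1 has {F, B, C, G, D, E}, leaving only A.
Row 4, column 4: row 4 has {B, C, A, G} and column 4 has {F, B, C, D}, leaving only E.
Row 7 already has {F, B, C, G, D} and column 4 already has {F, B, C, D, E}, so row 7, column 4 must be A.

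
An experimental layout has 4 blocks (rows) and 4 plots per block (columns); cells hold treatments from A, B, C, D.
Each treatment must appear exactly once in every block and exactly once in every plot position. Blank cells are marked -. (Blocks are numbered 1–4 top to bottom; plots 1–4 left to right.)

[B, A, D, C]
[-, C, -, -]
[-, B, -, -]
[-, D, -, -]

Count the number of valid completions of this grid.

Block 2, plot 1: eliminating its block and plot leaves {A, D}.
Block 2, plot 3: eliminating its block and plot leaves {A, B}.
Block 2, plot 4: eliminating its block and plot leaves {A, B, D}.
Block 3, plot 1: eliminating its block and plot leaves {A, C, D}.
Block 3, plot 3: eliminating its block and plot leaves {A, C}.
Block 3, plot 4: eliminating its block and plot leaves {A, D}.
Block 4, plot 1: eliminating its block and plot leaves {A, C}.
Block 4, plot 3: eliminating its block and plot leaves {A, B, C}.
Block 4, plot 4: eliminating its block and plot leaves {A, B}.
Enumerating the assignments across these blanks that avoid any block or plot repeat gives 4 completions.

4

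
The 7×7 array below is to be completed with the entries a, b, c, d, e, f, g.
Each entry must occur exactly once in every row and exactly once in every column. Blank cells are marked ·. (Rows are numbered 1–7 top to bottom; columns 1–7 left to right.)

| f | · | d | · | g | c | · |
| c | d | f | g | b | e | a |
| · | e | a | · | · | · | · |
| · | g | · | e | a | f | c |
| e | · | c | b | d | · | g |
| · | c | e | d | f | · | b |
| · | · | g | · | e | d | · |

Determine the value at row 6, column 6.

g

Row 1, column 4: row 1 has {c, d, f, g} and column 4 has {b, d, e, g}, leaving only a.
Row 1, column 2: row 1 has {a, c, d, f, g} and column 2 has {c, d, e, g}, leaving only b.
Row 1, column 7: row 1 has {a, b, c, d, f, g} and column 7 has {a, b, c, g}, leaving only e.
Row 3, column 5: row 3 has {a, e} and column 5 has {a, b, d, e, f, g}, leaving only c.
Row 3, column 4: row 3 has {a, c, e} and column 4 has {a, b, d, e, g}, leaving only f.
Row 3, column 7: row 3 has {a, c, e, f} and column 7 has {a, b, c, e, g}, leaving only d.
Row 4, column 3: row 4 has {a, c, e, f, g} and column 3 has {a, c, d, e, f, g}, leaving only b.
Row 4, column 1: row 4 has {a, b, c, e, f, g} and column 1 has {c, e, f}, leaving only d.
Row 5, column 6: row 5 has {b, c, d, e, g} and column 6 has {c, d, e, f}, leaving only a.
Row 6 already has {b, c, d, e, f} and column 6 already has {a, c, d, e, f}, so row 6, column 6 must be g.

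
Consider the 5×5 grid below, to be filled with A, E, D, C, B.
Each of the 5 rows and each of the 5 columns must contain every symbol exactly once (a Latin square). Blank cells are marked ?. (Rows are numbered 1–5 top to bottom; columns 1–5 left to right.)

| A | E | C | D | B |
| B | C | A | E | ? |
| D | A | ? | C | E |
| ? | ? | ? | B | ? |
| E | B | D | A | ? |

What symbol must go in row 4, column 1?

Row 4 already has {B} and column 1 already has {A, E, D, B}, so row 4, column 1 must be C.

C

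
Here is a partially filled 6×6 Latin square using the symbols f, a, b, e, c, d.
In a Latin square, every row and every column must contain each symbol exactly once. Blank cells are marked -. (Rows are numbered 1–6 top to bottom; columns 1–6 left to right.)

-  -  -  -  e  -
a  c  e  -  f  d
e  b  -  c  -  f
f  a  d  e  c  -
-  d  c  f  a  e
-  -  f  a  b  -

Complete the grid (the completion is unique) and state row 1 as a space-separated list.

c f b d e a

Row 1, column 2: row 1 has {e} and column 2 has {a, b, c, d}, leaving only f.
Row 2, column 4: row 2 has {f, a, e, c, d} and column 4 has {f, a, e, c}, leaving only b.
Row 1, column 4: row 1 has {f, e} and column 4 has {f, a, b, e, c}, leaving only d.
Row 3, column 3: row 3 has {f, b, e, c} and column 3 has {f, e, c, d}, leaving only a.
Row 1, column 3: row 1 has {f, e, d} and column 3 has {f, a, e, c, d}, leaving only b.
Row 1, column 1: row 1 has {f, b, e, d} and column 1 has {f, a, e}, leaving only c.
Row 1, column 6: row 1 has {f, b, e, c, d} and column 6 has {f, e, d}, leaving only a.
So row 1 reads: c f b d e a.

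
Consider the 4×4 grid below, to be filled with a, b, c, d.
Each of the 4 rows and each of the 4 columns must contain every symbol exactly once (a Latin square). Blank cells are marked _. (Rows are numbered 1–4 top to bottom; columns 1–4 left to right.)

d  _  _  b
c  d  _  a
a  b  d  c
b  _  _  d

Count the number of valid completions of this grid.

2

Row 1, column 2: eliminating its row and column leaves {a, c}.
Row 1, column 3: eliminating its row and column leaves {a, c}.
Row 2, column 3: eliminating its row and column leaves {b}.
Row 4, column 2: eliminating its row and column leaves {a, c}.
Row 4, column 3: eliminating its row and column leaves {a, c}.
Enumerating the assignments across these blanks that avoid any row or column repeat gives 2 completions.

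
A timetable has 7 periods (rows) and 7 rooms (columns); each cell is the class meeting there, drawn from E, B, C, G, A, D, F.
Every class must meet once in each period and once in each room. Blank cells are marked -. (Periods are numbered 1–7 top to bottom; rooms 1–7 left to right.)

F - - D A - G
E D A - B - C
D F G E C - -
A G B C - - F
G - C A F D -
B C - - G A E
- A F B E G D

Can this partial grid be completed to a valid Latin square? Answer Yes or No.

No period or room among the givens repeats a symbol, and propagating forced cells runs into no contradiction.
One valid completion exists (for instance, F B E D A C G / E D A G B F C / D F G E C B A / A G B C D E F / G E C A F D B / B C D F G A E / C A F B E G D).

Yes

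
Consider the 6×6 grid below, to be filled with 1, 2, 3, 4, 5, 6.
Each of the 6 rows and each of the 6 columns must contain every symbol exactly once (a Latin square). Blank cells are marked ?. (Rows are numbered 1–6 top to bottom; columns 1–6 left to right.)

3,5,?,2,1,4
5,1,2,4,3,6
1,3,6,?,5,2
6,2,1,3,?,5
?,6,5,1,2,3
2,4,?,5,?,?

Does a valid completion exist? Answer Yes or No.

Row 1, column 3: row 1 together with column 3 already contain {1, 2, 3, 4, 5, 6} — every symbol — so nothing can go there. The grid has no valid completion.

No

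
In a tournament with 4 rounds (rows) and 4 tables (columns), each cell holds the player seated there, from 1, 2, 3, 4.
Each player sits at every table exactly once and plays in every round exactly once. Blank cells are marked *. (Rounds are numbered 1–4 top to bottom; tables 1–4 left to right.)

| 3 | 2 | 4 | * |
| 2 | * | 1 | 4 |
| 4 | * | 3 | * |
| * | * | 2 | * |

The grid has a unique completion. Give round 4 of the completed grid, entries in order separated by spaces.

Round 4, table 1: round 4 has {2} and table 1 has {2, 3, 4}, leaving only 1.
Round 4, table 4: round 4 has {1, 2} and table 4 has {4}, leaving only 3.
Round 4, table 2: round 4 has {1, 2, 3} and table 2 has {2}, leaving only 4.
So round 4 reads: 1 4 2 3.

1 4 2 3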